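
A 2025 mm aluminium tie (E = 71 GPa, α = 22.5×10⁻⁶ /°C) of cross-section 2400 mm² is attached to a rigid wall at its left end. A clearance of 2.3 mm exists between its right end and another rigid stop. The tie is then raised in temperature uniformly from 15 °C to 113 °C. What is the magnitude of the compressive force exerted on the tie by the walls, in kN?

Unrestrained expansion: δ_free = αΔT L = 22.5×10⁻⁶ × 98 × 2025 = 4.465 mm.
This exceeds the 2.3 mm gap, so the wall pushes back. The portion of expansion that must be recovered elastically is δ_free − gap = 4.465 − 2.3 = 2.165 mm.
Compatibility: PL/(AE) = 2.165 mm, so σ = P/A = E × (2.165/2025) = 75.91 MPa.
P = σA = 75.91 × 2400 = 182.2 kN.

P ≈ 182 kN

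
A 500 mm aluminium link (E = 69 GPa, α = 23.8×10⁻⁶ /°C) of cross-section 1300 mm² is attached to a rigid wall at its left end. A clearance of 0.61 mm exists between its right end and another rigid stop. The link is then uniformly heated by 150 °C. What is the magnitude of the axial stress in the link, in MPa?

Unrestrained expansion: δ_free = αΔT L = 23.8×10⁻⁶ × 150 × 500 = 1.785 mm.
After closing the 0.61 mm clearance, 1.785 − 0.61 = 1.175 mm of expansion remains to be suppressed by the wall.
Compatibility: PL/(AE) = 1.175 mm, so σ = P/A = E × (1.175/500) = 162.1 MPa.

σ ≈ 162 MPa (compressive)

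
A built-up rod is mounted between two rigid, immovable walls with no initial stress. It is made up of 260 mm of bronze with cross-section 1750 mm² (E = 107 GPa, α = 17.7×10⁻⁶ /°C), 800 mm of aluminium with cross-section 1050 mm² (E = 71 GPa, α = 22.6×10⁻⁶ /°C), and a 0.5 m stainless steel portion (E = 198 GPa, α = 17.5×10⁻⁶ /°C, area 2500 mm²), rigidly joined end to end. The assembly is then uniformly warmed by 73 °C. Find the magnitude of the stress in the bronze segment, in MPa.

With the walls removed the bar would change length by δ_free = Σ αᵢΔT Lᵢ = 17.7×10⁻⁶×73×260 + 22.6×10⁻⁶×73×800 + 17.5×10⁻⁶×73×500 = 2.295 mm.
Since the ends are fixed, an axial force P builds up, equal in every segment, with P · Σ Lᵢ/(AᵢEᵢ) = δ_free.
The series flexibility is Σ Lᵢ/(AᵢEᵢ) = 260/(1750×107×10³) + 800/(1050×71×10³) + 500/(2500×198×10³) = 1.313×10⁻⁵ mm/N.
Hence P = δ_free / Σ(L/AE) = 2.295/1.313×10⁻⁵ = 174.8 kN (compressive).
σ_{bronze} = P / A = 174800 / 1750 = 99.86 MPa.

σ ≈ 99.9 MPa (compressive)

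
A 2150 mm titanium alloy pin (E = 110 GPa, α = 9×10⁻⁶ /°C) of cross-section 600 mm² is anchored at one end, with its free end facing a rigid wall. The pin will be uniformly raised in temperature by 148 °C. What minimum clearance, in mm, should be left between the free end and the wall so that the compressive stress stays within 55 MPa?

Free expansion if unrestrained: δ_free = αΔT L = 9×10⁻⁶ × 148 × 2150 = 2.864 mm.
A stress of 55 MPa corresponds to the wall pushing the pin back by σL/E = 55×2150/(110×10³) = 1.075 mm.
The gap must absorb the remainder: g_min = 2.864 − 1.075 = 1.789 mm.

g ≈ 1.79 mm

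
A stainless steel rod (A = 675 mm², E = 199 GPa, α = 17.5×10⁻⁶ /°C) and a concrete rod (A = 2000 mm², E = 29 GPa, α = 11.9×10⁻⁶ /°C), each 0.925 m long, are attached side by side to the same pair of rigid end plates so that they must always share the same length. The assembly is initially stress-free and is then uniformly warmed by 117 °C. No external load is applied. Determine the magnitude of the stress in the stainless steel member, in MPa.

Both members must finish at the same length. With the larger α, the stainless steel tends to over-expand; the plates restrain it, putting the stainless steel in compression and the concrete in tension. With no external load the two internal forces are equal and opposite, magnitude P.
Equating the net (thermal + elastic) strains gives |α₁ − α₂|·ΔT = P·[1/(A₁E₁) + 1/(A₂E₂)].
|α₁ − α₂|·ΔT = 5.6×10⁻⁶ × 117 = 0.0006552.
1/(A₁E₁) + 1/(A₂E₂) = 1/(675×199×10³) + 1/(2000×29×10³) = 2.469×10⁻⁸ N⁻¹.
P = 0.0006552 / 2.469×10⁻⁸ = 26540 N = 26.54 kN.
σ_{stainless steel} = P/A₁ = 26540/675 = 39.32 MPa, compressive.

σ ≈ 39.3 MPa (compressive)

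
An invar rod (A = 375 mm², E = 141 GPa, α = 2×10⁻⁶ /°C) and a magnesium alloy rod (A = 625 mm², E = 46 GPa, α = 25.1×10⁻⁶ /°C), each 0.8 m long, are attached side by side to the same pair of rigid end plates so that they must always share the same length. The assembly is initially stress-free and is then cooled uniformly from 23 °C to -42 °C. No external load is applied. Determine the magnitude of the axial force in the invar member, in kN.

P ≈ 28 kN (compressive in the invar)

Both members must finish at the same length. With the larger α, the magnesium alloy tends to over-contract; the plates restrain it, putting the magnesium alloy in tension and the invar in compression. With no external load the two internal forces are equal and opposite, magnitude P.
Equating the net (thermal + elastic) strains gives |α₁ − α₂|·ΔT = P·[1/(A₁E₁) + 1/(A₂E₂)].
|α₁ − α₂|·ΔT = 23.1×10⁻⁶ × 65 = 0.001502.
1/(A₁E₁) + 1/(A₂E₂) = 1/(375×141×10³) + 1/(625×46×10³) = 5.37×10⁻⁸ N⁻¹.
So P = 0.001502 / 5.37×10⁻⁸ = 27.96 kN.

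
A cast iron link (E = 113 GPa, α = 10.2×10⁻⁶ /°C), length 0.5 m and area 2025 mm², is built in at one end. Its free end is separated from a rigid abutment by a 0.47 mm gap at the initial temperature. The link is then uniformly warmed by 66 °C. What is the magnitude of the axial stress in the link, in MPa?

σ ≈ 0 MPa

Unrestrained expansion: δ_free = αΔT L = 10.2×10⁻⁶ × 66 × 500 = 0.3366 mm.
Since δ_free = 0.337 mm is less than the 0.47 mm gap, the link never touches the wall. No axial force develops.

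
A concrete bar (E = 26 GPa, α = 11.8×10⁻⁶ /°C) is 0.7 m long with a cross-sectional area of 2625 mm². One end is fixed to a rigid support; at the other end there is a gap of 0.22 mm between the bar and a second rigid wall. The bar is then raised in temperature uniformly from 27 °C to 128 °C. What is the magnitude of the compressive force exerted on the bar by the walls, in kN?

P ≈ 59.9 kN

If the wall were absent the bar would grow by αΔT L = 11.8×10⁻⁶ × 101 × 700 = 0.8343 mm.
This exceeds the 0.22 mm gap, so the wall pushes back. The portion of expansion that must be recovered elastically is δ_free − gap = 0.8343 − 0.22 = 0.6143 mm.
Compatibility: PL/(AE) = 0.6143 mm, so σ = P/A = E × (0.6143/700) = 22.82 MPa.
Force on the wall = σA = 22.82 × 2625 mm² = 59.89 kN.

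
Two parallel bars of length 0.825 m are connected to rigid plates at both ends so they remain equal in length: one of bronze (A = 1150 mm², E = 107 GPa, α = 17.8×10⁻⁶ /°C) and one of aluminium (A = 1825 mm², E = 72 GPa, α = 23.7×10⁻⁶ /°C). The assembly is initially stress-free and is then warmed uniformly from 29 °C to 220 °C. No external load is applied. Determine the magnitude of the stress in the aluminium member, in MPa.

Equilibrium of a rigid end plate with no external load gives equal and opposite internal forces ±P in the two members. Since α_{aluminium} > α_{bronze}, heating drives the aluminium into compression and the bronze into tension.
Compatibility of the two members (thermal + elastic change equal): (α₁ − α₂)ΔT = P·[1/(A₁E₁) + 1/(A₂E₂)].
|α₁ − α₂|·ΔT = 5.9×10⁻⁶ × 191 = 0.001127.
1/(A₁E₁) + 1/(A₂E₂) = 1/(1150×107×10³) + 1/(1825×72×10³) = 1.574×10⁻⁸ N⁻¹.
So P = 0.001127 / 1.574×10⁻⁸ = 71.61 kN.
σ_{aluminium} = P/A₂ = 71610/1825 = 39.24 MPa, compressive.

σ ≈ 39.2 MPa (compressive)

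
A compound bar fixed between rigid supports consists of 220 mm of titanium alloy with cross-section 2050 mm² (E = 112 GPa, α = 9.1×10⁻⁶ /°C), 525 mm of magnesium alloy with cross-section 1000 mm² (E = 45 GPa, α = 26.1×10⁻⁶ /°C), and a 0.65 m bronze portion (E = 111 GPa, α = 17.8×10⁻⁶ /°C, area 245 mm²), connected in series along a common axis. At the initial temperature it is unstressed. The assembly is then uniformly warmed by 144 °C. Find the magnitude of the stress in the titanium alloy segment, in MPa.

With the walls removed the bar would change length by δ_free = Σ αᵢΔT Lᵢ = 9.1×10⁻⁶×144×220 + 26.1×10⁻⁶×144×525 + 17.8×10⁻⁶×144×650 = 3.928 mm.
Since the ends are fixed, an axial force P builds up, equal in every segment, with P · Σ Lᵢ/(AᵢEᵢ) = δ_free.
The series flexibility is Σ Lᵢ/(AᵢEᵢ) = 220/(2050×112×10³) + 525/(1000×45×10³) + 650/(245×111×10³) = 3.653×10⁻⁵ mm/N.
So P = 3.928 / 3.653×10⁻⁵ = 107.5 kN, compressive.
σ_{titanium alloy} = P / A = 107500 / 2050 = 52.45 MPa.

σ ≈ 52.5 MPa (compressive)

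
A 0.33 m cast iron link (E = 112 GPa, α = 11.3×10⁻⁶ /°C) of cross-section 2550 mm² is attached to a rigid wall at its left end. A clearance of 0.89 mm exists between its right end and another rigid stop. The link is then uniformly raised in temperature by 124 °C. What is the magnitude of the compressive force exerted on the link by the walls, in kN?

P ≈ 0 kN

Unrestrained expansion: δ_free = αΔT L = 11.3×10⁻⁶ × 124 × 330 = 0.4624 mm.
This is smaller than the 0.89 mm clearance, so the link expands freely without reaching the stop — the stress is zero.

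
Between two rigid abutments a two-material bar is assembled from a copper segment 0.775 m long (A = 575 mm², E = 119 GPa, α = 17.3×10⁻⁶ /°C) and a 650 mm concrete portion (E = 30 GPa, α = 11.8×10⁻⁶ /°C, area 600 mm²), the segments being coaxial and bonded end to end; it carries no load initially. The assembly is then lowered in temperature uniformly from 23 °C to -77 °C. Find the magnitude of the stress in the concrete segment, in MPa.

σ ≈ 74.1 MPa (tensile)

Free thermal contraction of the whole bar: Σ αᵢΔT Lᵢ = 17.3×10⁻⁶×100×775 + 11.8×10⁻⁶×100×650 = 2.108 mm.
Since the ends are fixed, an axial force P builds up, equal in every segment, with P · Σ Lᵢ/(AᵢEᵢ) = δ_free.
The series flexibility is Σ Lᵢ/(AᵢEᵢ) = 775/(575×119×10³) + 650/(600×30×10³) = 4.744×10⁻⁵ mm/N.
P = 2.108 / 4.744×10⁻⁵ = 44430 N = 44.43 kN, tensile.
σ_{concrete} = P / A = 44430 / 600 = 74.05 MPa.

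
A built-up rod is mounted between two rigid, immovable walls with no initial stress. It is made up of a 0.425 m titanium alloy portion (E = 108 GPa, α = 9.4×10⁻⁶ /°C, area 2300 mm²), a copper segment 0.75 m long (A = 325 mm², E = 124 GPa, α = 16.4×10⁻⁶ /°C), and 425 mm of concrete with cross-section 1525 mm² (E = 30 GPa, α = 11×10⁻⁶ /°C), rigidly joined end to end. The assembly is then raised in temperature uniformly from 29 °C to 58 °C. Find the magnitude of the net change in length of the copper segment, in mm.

With the walls removed the bar would change length by δ_free = Σ αᵢΔT Lᵢ = 9.4×10⁻⁶×29×425 + 16.4×10⁻⁶×29×750 + 11×10⁻⁶×29×425 = 0.6081 mm.
Since the ends are fixed, an axial force P builds up, equal in every segment, with P · Σ Lᵢ/(AᵢEᵢ) = δ_free.
Σ Lᵢ/(AᵢEᵢ) = 425/(2300×108×10³) + 750/(325×124×10³) + 425/(1525×30×10³) = 2.961×10⁻⁵ mm/N.
So P = 0.6081 / 2.961×10⁻⁵ = 20.54 kN, compressive.
For the copper segment, free thermal change = 16.4×10⁻⁶×29×750 = 0.3567 mm and elastic change from P = 20540×750/(325×124×10³) = 0.3822 mm; these oppose, so the net change is 0.0255 mm (segment shortens).

|ΔL| ≈ 0.0255 mm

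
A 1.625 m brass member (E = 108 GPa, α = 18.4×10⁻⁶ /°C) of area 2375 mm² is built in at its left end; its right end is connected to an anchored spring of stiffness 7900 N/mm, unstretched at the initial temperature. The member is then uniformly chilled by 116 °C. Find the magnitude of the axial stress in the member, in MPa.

Free thermal contraction: δ_free = αΔT L = 18.4×10⁻⁶ × 116 × 1625 = 3.468 mm.
Let P be the tensile force in the spring. The member extends elastically by PL/(AE) and the spring stretches by P/k; together these equal δ_free.
P [ L/(AE) + 1/k ] = δ_free → P [ 1625/(2375×108×10³) + 1/(7900) ] = 3.468.
P = 3.468 / 0.0001329 = 26090 N.
σ = P/A = 26090/2375 = 10.99 MPa.

σ ≈ 11 MPa (tensile)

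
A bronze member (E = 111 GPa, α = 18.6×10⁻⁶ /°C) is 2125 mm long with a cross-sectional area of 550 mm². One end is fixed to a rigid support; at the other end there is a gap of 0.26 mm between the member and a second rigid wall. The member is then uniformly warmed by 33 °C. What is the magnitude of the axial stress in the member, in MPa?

σ ≈ 54.6 MPa (compressive)

Free thermal elongation = αΔT L = 18.6×10⁻⁶ × 33 × 2125 = 1.304 mm.
The gap closes (δ_free > 0.26 mm) and the wall then resists a further 1.304 − 0.26 = 1.044 mm of expansion.
That suppressed elongation corresponds to σ = E·Δ/L = 111×10³ × 1.044/2125 = 54.55 MPa.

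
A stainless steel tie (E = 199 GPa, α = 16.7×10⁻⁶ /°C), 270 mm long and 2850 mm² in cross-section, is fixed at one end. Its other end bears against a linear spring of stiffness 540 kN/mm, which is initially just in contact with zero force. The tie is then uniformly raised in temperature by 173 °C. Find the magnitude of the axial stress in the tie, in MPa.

If the spring were absent the tie would lengthen by αΔT L = 16.7×10⁻⁶ × 173 × 270 = 0.7801 mm.
Let P be the compressive force at the spring. The tie shortens elastically by PL/(AE) and the spring compresses by P/k; together these equal δ_free.
So P = δ_free / [L/(AE) + 1/k] = 0.7801 / [ 270/(2850×199×10³) + 1/(540×10³) ].
P = 0.7801 / 2.328×10⁻⁶ = 335100 N.
σ = P/A = 335100/2850 = 117.6 MPa.

σ ≈ 118 MPa (compressive)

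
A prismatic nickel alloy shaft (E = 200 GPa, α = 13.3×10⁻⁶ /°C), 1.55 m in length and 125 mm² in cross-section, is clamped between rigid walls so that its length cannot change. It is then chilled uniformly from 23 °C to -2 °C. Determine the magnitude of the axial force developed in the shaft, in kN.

P ≈ 8.31 kN (tensile)

Full restraint means ε = 0, so the stress is σ = EαΔT = 200×10³ × 13.3×10⁻⁶ × 25 = 66.5 MPa.
Then P = σA = 66.5 × 125 mm² = 8.312 kN, tensile.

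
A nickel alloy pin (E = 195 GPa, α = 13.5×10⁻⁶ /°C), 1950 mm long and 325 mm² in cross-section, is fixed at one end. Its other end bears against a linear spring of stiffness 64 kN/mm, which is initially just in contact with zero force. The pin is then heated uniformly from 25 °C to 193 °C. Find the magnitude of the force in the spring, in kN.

P ≈ 95.3 kN

The unrestrained thermal change is αΔT L = 13.5×10⁻⁶ × 168 × 1950 = 4.423 mm.
With a force P in the spring, the elastic change of the pin is PL/(AE) and that of the spring is P/k; compatibility requires their sum to equal δ_free.
So P = δ_free / [L/(AE) + 1/k] = 4.423 / [ 1950/(325×195×10³) + 1/(64×10³) ].
P = 4.423 / 4.639×10⁻⁵ = 95330 N.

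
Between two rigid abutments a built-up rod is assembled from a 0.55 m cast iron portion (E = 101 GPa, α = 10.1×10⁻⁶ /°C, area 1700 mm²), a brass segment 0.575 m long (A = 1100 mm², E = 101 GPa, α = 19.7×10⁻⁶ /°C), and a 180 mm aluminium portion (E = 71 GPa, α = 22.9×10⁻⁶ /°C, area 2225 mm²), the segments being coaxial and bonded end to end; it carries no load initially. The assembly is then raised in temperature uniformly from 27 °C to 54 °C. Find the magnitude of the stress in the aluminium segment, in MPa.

With the walls removed the bar would change length by δ_free = Σ αᵢΔT Lᵢ = 10.1×10⁻⁶×27×550 + 19.7×10⁻⁶×27×575 + 22.9×10⁻⁶×27×180 = 0.5671 mm.
Since the ends are fixed, an axial force P builds up, equal in every segment, with P · Σ Lᵢ/(AᵢEᵢ) = δ_free.
The series flexibility is Σ Lᵢ/(AᵢEᵢ) = 550/(1700×101×10³) + 575/(1100×101×10³) + 180/(2225×71×10³) = 9.518×10⁻⁶ mm/N.
P = 0.5671 / 9.518×10⁻⁶ = 59580 N = 59.58 kN, compressive.
σ_{aluminium} = P / A = 59580 / 2225 = 26.78 MPa.

σ ≈ 26.8 MPa (compressive)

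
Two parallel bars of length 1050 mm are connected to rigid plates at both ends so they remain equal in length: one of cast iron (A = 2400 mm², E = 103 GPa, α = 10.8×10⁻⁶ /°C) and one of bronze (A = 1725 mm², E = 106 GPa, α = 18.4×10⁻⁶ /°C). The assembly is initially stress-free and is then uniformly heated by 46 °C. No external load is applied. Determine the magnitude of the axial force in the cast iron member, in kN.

P ≈ 36.7 kN (tensile in the cast iron)

Equilibrium of a rigid end plate with no external load gives equal and opposite internal forces ±P in the two members. Since α_{bronze} > α_{cast iron}, heating drives the bronze into compression and the cast iron into tension.
Setting the final lengths equal and cancelling L: (α₁ − α₂)ΔT = P/(A₁E₁) + P/(A₂E₂).
|α₁ − α₂|·ΔT = 7.6×10⁻⁶ × 46 = 0.0003496.
1/(A₁E₁) + 1/(A₂E₂) = 1/(2400×103×10³) + 1/(1725×106×10³) = 9.514×10⁻⁹ N⁻¹.
P = 0.0003496 / 9.514×10⁻⁹ = 36740 N = 36.74 kN.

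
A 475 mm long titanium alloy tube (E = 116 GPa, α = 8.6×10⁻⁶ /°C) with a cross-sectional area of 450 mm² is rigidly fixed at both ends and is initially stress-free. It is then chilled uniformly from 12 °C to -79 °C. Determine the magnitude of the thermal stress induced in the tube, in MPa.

With length fixed, the mechanical strain must cancel the thermal strain αΔT = 8.6×10⁻⁶ × 91 = 782.6×10⁻⁶.
The stress required to suppress this strain is σ = Eε = 116×10³ × 782.6×10⁻⁶ = 90.78 MPa, tensile since the tube is trying to contract.

σ ≈ 90.8 MPa (tensile)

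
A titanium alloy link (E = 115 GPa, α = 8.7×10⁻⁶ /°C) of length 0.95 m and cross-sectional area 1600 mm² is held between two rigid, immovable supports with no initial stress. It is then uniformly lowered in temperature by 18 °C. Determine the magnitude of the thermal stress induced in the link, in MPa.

Because both ends are immovable the net strain is zero, and the suppressed thermal strain is αΔT = 8.7×10⁻⁶ × 18 = 156.6×10⁻⁶.
The stress required to suppress this strain is σ = Eε = 115×10³ × 156.6×10⁻⁶ = 18.01 MPa, tensile since the link is trying to contract.

σ ≈ 18 MPa (tensile)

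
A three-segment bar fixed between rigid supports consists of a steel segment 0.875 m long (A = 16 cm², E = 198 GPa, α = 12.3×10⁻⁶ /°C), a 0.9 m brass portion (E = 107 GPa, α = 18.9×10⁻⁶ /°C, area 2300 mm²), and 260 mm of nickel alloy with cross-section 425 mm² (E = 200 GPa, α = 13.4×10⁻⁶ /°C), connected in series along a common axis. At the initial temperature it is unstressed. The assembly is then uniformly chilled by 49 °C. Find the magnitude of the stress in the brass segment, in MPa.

σ ≈ 70.3 MPa (tensile)

With the walls removed the bar would change length by δ_free = Σ αᵢΔT Lᵢ = 12.3×10⁻⁶×49×875 + 18.9×10⁻⁶×49×900 + 13.4×10⁻⁶×49×260 = 1.532 mm.
The walls prevent any net length change, so an axial force P (same in every segment) develops. Compatibility: P · Σ Lᵢ/(AᵢEᵢ) = δ_free.
The series flexibility is Σ Lᵢ/(AᵢEᵢ) = 875/(1600×198×10³) + 900/(2300×107×10³) + 260/(425×200×10³) = 9.478×10⁻⁶ mm/N.
Hence P = δ_free / Σ(L/AE) = 1.532/9.478×10⁻⁶ = 161.6 kN (tensile).
σ_{brass} = P / A = 161600 / 2300 = 70.26 MPa.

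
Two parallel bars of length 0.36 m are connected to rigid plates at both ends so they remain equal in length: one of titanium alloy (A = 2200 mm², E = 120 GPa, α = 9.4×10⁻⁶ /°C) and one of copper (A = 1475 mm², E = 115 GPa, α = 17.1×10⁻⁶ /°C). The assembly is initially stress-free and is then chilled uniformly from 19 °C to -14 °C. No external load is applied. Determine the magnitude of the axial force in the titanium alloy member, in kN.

Both members must finish at the same length. With the larger α, the copper tends to over-contract; the plates restrain it, putting the copper in tension and the titanium alloy in compression. With no external load the two internal forces are equal and opposite, magnitude P.
Equating the net (thermal + elastic) strains gives |α₁ − α₂|·ΔT = P·[1/(A₁E₁) + 1/(A₂E₂)].
|α₁ − α₂|·ΔT = 7.7×10⁻⁶ × 33 = 0.0002541.
1/(A₁E₁) + 1/(A₂E₂) = 1/(2200×120×10³) + 1/(1475×115×10³) = 9.683×10⁻⁹ N⁻¹.
P = 0.0002541 / 9.683×10⁻⁹ = 26240 N = 26.24 kN.

P ≈ 26.2 kN (compressive in the titanium alloy)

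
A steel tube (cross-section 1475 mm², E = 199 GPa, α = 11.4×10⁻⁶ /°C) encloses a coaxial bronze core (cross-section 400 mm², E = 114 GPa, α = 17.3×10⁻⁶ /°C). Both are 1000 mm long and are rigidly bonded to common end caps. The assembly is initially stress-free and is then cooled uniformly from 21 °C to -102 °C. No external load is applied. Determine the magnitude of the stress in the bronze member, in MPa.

σ ≈ 71.6 MPa (tensile)

Equilibrium of a rigid end plate with no external load gives equal and opposite internal forces ±P in the two members. Since α_{bronze} > α_{steel}, cooling drives the bronze into tension and the steel into compression.
Equating the net (thermal + elastic) strains gives |α₁ − α₂|·ΔT = P·[1/(A₁E₁) + 1/(A₂E₂)].
|α₁ − α₂|·ΔT = 5.9×10⁻⁶ × 123 = 0.0007257.
1/(A₁E₁) + 1/(A₂E₂) = 1/(1475×199×10³) + 1/(400×114×10³) = 2.534×10⁻⁸ N⁻¹.
P = 0.0007257 / 2.534×10⁻⁸ = 28640 N = 28.64 kN.
σ_{bronze} = P/A₂ = 28640/400 = 71.61 MPa, tensile.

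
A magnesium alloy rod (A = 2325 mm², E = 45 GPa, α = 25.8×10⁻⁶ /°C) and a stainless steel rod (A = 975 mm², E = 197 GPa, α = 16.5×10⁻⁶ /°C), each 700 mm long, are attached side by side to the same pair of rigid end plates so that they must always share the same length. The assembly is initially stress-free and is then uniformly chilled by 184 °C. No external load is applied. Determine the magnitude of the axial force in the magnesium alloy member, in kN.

P ≈ 116 kN (tensile in the magnesium alloy)

Both members must finish at the same length. With the larger α, the magnesium alloy tends to over-contract; the plates restrain it, putting the magnesium alloy in tension and the stainless steel in compression. With no external load the two internal forces are equal and opposite, magnitude P.
Compatibility of the two members (thermal + elastic change equal): (α₁ − α₂)ΔT = P·[1/(A₁E₁) + 1/(A₂E₂)].
|α₁ − α₂|·ΔT = 9.3×10⁻⁶ × 184 = 0.001711.
1/(A₁E₁) + 1/(A₂E₂) = 1/(2325×45×10³) + 1/(975×197×10³) = 1.476×10⁻⁸ N⁻¹.
So P = 0.001711 / 1.476×10⁻⁸ = 115.9 kN.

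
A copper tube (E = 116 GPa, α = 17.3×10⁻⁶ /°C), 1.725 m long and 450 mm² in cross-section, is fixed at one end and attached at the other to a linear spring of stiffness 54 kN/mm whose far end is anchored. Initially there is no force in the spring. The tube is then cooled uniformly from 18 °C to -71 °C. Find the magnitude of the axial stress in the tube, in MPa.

If the spring were absent the tube would shorten by αΔT L = 17.3×10⁻⁶ × 89 × 1725 = 2.656 mm.
Let P be the tensile force in the spring. The tube extends elastically by PL/(AE) and the spring stretches by P/k; together these equal δ_free.
So P = δ_free / [L/(AE) + 1/k] = 2.656 / [ 1725/(450×116×10³) + 1/(54×10³) ].
P = 2.656 / 5.156×10⁻⁵ = 51510 N.
σ = P/A = 51510/450 = 114.5 MPa.

σ ≈ 114 MPa (tensile)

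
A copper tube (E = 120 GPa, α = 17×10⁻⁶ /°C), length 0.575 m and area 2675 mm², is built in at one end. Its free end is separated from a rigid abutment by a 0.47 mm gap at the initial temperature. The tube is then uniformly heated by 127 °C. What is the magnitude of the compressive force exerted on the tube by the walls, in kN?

Unrestrained expansion: δ_free = αΔT L = 17×10⁻⁶ × 127 × 575 = 1.241 mm.
After closing the 0.47 mm clearance, 1.241 − 0.47 = 0.7714 mm of expansion remains to be suppressed by the wall.
That suppressed elongation corresponds to σ = E·Δ/L = 120×10³ × 0.7714/575 = 161 MPa.
P = σA = 161 × 2675 = 430.7 kN.

P ≈ 431 kN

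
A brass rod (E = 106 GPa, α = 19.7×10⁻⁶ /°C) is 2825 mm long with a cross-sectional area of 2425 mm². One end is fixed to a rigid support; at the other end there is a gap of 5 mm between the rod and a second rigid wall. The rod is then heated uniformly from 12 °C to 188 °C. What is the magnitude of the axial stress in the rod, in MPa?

σ ≈ 180 MPa (compressive)

If the wall were absent the rod would grow by αΔT L = 19.7×10⁻⁶ × 176 × 2825 = 9.795 mm.
The gap closes (δ_free > 5 mm) and the wall then resists a further 9.795 − 5 = 4.795 mm of expansion.
That suppressed elongation corresponds to σ = E·Δ/L = 106×10³ × 4.795/2825 = 179.9 MPa.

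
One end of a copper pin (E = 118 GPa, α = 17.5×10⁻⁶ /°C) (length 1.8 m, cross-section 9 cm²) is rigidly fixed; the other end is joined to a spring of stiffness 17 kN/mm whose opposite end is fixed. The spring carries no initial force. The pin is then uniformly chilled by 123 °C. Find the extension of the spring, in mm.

δ ≈ 3.01 mm

If the spring were absent the pin would shorten by αΔT L = 17.5×10⁻⁶ × 123 × 1800 = 3.874 mm.
Let P be the tensile force in the spring. The pin extends elastically by PL/(AE) and the spring stretches by P/k; together these equal δ_free.
P [ L/(AE) + 1/k ] = δ_free → P [ 1800/(900×118×10³) + 1/(17×10³) ] = 3.874.
P = 3.874 / 7.577×10⁻⁵ = 51130 N.
Spring extension = P/k = 51130/(17×10³) = 3.008 mm.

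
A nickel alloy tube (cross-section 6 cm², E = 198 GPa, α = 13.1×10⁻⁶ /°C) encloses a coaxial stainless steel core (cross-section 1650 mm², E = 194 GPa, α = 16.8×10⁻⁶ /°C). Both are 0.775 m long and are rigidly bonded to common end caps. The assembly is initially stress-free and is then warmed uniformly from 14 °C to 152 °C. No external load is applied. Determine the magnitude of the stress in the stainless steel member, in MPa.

σ ≈ 26.8 MPa (compressive)

Both members must finish at the same length. With the larger α, the stainless steel tends to over-expand; the plates restrain it, putting the stainless steel in compression and the nickel alloy in tension. With no external load the two internal forces are equal and opposite, magnitude P.
Setting the final lengths equal and cancelling L: (α₁ − α₂)ΔT = P/(A₁E₁) + P/(A₂E₂).
|α₁ − α₂|·ΔT = 3.7×10⁻⁶ × 138 = 0.0005106.
1/(A₁E₁) + 1/(A₂E₂) = 1/(600×198×10³) + 1/(1650×194×10³) = 1.154×10⁻⁸ N⁻¹.
So P = 0.0005106 / 1.154×10⁻⁸ = 44.24 kN.
σ_{stainless steel} = P/A₂ = 44240/1650 = 26.81 MPa, compressive.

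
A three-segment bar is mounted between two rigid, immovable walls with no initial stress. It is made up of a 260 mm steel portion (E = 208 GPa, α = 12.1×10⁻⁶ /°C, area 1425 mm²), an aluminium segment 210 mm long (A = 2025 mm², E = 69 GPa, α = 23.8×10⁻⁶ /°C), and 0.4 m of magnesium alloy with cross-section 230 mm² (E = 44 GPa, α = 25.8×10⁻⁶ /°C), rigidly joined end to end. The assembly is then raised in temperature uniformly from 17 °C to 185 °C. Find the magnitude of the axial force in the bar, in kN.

If the supports were absent, the total length change would be Σ αᵢΔT Lᵢ = 12.1×10⁻⁶×168×260 + 23.8×10⁻⁶×168×210 + 25.8×10⁻⁶×168×400 = 3.102 mm.
The walls prevent any net length change, so an axial force P (same in every segment) develops. Compatibility: P · Σ Lᵢ/(AᵢEᵢ) = δ_free.
The series flexibility is Σ Lᵢ/(AᵢEᵢ) = 260/(1425×208×10³) + 210/(2025×69×10³) + 400/(230×44×10³) = 4.191×10⁻⁵ mm/N.
P = 3.102 / 4.191×10⁻⁵ = 74020 N = 74.02 kN, compressive.

P ≈ 74 kN (compressive)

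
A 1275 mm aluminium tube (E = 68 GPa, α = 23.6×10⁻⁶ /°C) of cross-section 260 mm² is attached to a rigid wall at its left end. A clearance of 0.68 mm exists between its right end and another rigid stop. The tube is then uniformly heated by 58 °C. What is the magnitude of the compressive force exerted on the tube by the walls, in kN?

If the wall were absent the tube would grow by αΔT L = 23.6×10⁻⁶ × 58 × 1275 = 1.745 mm.
This exceeds the 0.68 mm gap, so the wall pushes back. The portion of expansion that must be recovered elastically is δ_free − gap = 1.745 − 0.68 = 1.065 mm.
Compatibility: PL/(AE) = 1.065 mm, so σ = P/A = E × (1.065/1275) = 56.81 MPa.
P = σA = 56.81 × 260 = 14.77 kN.

P ≈ 14.8 kN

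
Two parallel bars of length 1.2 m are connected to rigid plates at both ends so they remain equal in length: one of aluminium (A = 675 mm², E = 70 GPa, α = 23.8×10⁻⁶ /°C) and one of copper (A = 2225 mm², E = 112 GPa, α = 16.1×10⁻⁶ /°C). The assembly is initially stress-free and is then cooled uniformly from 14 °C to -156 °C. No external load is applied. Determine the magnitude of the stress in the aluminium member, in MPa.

Equilibrium of a rigid end plate with no external load gives equal and opposite internal forces ±P in the two members. Since α_{aluminium} > α_{copper}, cooling drives the aluminium into tension and the copper into compression.
Setting the final lengths equal and cancelling L: (α₁ − α₂)ΔT = P/(A₁E₁) + P/(A₂E₂).
|α₁ − α₂|·ΔT = 7.7×10⁻⁶ × 170 = 0.001309.
1/(A₁E₁) + 1/(A₂E₂) = 1/(675×70×10³) + 1/(2225×112×10³) = 2.518×10⁻⁸ N⁻¹.
P = 0.001309 / 2.518×10⁻⁸ = 51990 N = 51.99 kN.
σ_{aluminium} = P/A₁ = 51990/675 = 77.03 MPa, tensile.

σ ≈ 77 MPa (tensile)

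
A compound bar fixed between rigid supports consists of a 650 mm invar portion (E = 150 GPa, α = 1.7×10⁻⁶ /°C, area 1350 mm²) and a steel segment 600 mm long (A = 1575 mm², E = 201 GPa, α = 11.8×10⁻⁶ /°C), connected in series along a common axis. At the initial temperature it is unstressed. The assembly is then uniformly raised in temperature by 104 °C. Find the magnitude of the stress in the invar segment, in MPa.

Free thermal expansion of the whole bar: Σ αᵢΔT Lᵢ = 1.7×10⁻⁶×104×650 + 11.8×10⁻⁶×104×600 = 0.8512 mm.
The rigid supports impose zero overall length change; the single axial force P common to all segments must satisfy P Σ Lᵢ/(AᵢEᵢ) = δ_free.
The series flexibility is Σ Lᵢ/(AᵢEᵢ) = 650/(1350×150×10³) + 600/(1575×201×10³) = 5.105×10⁻⁶ mm/N.
So P = 0.8512 / 5.105×10⁻⁶ = 166.7 kN, compressive.
σ_{invar} = P / A = 166700 / 1350 = 123.5 MPa.

σ ≈ 124 MPa (compressive)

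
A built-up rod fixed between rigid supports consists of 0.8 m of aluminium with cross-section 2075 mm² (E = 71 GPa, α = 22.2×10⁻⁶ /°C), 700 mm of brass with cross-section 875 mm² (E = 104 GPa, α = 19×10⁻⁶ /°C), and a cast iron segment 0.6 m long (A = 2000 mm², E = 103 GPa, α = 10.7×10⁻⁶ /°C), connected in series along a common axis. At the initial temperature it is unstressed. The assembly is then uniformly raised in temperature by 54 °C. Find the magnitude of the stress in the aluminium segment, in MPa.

σ ≈ 60.8 MPa (compressive)

Free thermal expansion of the whole bar: Σ αᵢΔT Lᵢ = 22.2×10⁻⁶×54×800 + 19×10⁻⁶×54×700 + 10.7×10⁻⁶×54×600 = 2.024 mm.
Since the ends are fixed, an axial force P builds up, equal in every segment, with P · Σ Lᵢ/(AᵢEᵢ) = δ_free.
The series flexibility is Σ Lᵢ/(AᵢEᵢ) = 800/(2075×71×10³) + 700/(875×104×10³) + 600/(2000×103×10³) = 1.604×10⁻⁵ mm/N.
Hence P = δ_free / Σ(L/AE) = 2.024/1.604×10⁻⁵ = 126.2 kN (compressive).
σ_{aluminium} = P / A = 126200 / 2075 = 60.83 MPa.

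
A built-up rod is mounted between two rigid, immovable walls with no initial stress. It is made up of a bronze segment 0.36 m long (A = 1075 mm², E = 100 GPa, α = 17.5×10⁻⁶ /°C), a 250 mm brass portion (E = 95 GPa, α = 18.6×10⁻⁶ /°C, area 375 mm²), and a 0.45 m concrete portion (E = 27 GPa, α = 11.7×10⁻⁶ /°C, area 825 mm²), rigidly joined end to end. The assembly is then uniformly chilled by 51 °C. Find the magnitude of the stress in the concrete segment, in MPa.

σ ≈ 32.8 MPa (tensile)

With the walls removed the bar would change length by δ_free = Σ αᵢΔT Lᵢ = 17.5×10⁻⁶×51×360 + 18.6×10⁻⁶×51×250 + 11.7×10⁻⁶×51×450 = 0.827 mm.
The walls prevent any net length change, so an axial force P (same in every segment) develops. Compatibility: P · Σ Lᵢ/(AᵢEᵢ) = δ_free.
Σ Lᵢ/(AᵢEᵢ) = 360/(1075×100×10³) + 250/(375×95×10³) + 450/(825×27×10³) = 3.057×10⁻⁵ mm/N.
Hence P = δ_free / Σ(L/AE) = 0.827/3.057×10⁻⁵ = 27.05 kN (tensile).
σ_{concrete} = P / A = 27050 / 825 = 32.79 MPa.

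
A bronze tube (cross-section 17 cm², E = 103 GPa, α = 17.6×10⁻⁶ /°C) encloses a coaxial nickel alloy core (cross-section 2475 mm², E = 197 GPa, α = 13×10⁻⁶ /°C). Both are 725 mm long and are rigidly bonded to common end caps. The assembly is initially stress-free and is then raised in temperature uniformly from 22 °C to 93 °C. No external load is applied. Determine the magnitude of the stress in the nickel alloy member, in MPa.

Equilibrium of a rigid end plate with no external load gives equal and opposite internal forces ±P in the two members. Since α_{bronze} > α_{nickel alloy}, heating drives the bronze into compression and the nickel alloy into tension.
Compatibility of the two members (thermal + elastic change equal): (α₁ − α₂)ΔT = P·[1/(A₁E₁) + 1/(A₂E₂)].
|α₁ − α₂|·ΔT = 4.6×10⁻⁶ × 71 = 0.0003266.
1/(A₁E₁) + 1/(A₂E₂) = 1/(1700×103×10³) + 1/(2475×197×10³) = 7.762×10⁻⁹ N⁻¹.
So P = 0.0003266 / 7.762×10⁻⁹ = 42.08 kN.
σ_{nickel alloy} = P/A₂ = 42080/2475 = 17 MPa, tensile.

σ ≈ 17 MPa (tensile)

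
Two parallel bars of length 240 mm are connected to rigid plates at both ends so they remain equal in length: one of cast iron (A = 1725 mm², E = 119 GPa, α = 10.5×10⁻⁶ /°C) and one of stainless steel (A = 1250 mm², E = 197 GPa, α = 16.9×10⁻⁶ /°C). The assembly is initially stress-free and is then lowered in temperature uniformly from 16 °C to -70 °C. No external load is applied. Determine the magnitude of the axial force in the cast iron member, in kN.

P ≈ 61.6 kN (compressive in the cast iron)

Both members must finish at the same length. With the larger α, the stainless steel tends to over-contract; the plates restrain it, putting the stainless steel in tension and the cast iron in compression. With no external load the two internal forces are equal and opposite, magnitude P.
Compatibility of the two members (thermal + elastic change equal): (α₁ − α₂)ΔT = P·[1/(A₁E₁) + 1/(A₂E₂)].
|α₁ − α₂|·ΔT = 6.4×10⁻⁶ × 86 = 0.0005504.
1/(A₁E₁) + 1/(A₂E₂) = 1/(1725×119×10³) + 1/(1250×197×10³) = 8.932×10⁻⁹ N⁻¹.
P = 0.0005504 / 8.932×10⁻⁹ = 61620 N = 61.62 kN.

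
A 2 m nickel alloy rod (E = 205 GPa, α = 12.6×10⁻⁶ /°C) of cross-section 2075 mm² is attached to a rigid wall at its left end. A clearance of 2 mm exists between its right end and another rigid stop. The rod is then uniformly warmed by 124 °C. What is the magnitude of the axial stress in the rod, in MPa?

Unrestrained expansion: δ_free = αΔT L = 12.6×10⁻⁶ × 124 × 2000 = 3.125 mm.
This exceeds the 2 mm gap, so the wall pushes back. The portion of expansion that must be recovered elastically is δ_free − gap = 3.125 − 2 = 1.125 mm.
So σ = E(δ_free − g)/L = 205×10³ × 1.125/2000 = 115.3 MPa.

σ ≈ 115 MPa (compressive)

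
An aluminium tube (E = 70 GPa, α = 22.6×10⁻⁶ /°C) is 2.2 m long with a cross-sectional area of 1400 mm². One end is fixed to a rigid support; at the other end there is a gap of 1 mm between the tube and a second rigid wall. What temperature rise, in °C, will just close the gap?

The gap closes when αΔT L = 1 mm, since the tube is still unstressed at that instant.
ΔT = 1 / (22.6×10⁻⁶ × 2200) = 20.11 °C.

ΔT ≈ 20.1 °C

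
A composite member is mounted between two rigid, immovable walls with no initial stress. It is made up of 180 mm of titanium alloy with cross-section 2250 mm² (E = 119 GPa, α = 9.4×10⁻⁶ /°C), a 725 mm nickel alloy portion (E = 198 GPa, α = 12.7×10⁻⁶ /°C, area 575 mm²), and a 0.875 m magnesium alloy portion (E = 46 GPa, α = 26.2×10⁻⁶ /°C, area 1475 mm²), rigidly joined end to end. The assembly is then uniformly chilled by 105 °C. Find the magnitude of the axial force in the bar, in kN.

If the supports were absent, the total length change would be Σ αᵢΔT Lᵢ = 9.4×10⁻⁶×105×180 + 12.7×10⁻⁶×105×725 + 26.2×10⁻⁶×105×875 = 3.552 mm.
The walls prevent any net length change, so an axial force P (same in every segment) develops. Compatibility: P · Σ Lᵢ/(AᵢEᵢ) = δ_free.
Σ Lᵢ/(AᵢEᵢ) = 180/(2250×119×10³) + 725/(575×198×10³) + 875/(1475×46×10³) = 1.994×10⁻⁵ mm/N.
So P = 3.552 / 1.994×10⁻⁵ = 178.1 kN, tensile.

P ≈ 178 kN (tensile)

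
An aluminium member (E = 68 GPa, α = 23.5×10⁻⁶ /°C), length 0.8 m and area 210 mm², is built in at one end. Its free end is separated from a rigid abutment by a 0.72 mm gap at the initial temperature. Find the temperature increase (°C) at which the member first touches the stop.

The gap closes when αΔT L = 0.72 mm, since the member is still unstressed at that instant.
So ΔT = g/(αL) = 0.72/(23.5×10⁻⁶ × 800) = 38.3 °C.

ΔT ≈ 38.3 °C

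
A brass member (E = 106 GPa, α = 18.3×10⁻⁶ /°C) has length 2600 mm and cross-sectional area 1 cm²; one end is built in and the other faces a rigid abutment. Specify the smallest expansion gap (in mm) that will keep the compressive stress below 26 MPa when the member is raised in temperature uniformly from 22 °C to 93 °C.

g ≈ 2.74 mm

With no wall the member would lengthen by αΔT L = 18.3×10⁻⁶ × 71 × 2600 = 3.378 mm.
At the allowable stress the elastic shortening the wall may impose is σL/E = 26 × 2600 / (106×10³) = 0.6377 mm.
So the gap has to take up the difference, g_min = δ_free − σL/E = 3.378 − 0.6377 = 2.74 mm.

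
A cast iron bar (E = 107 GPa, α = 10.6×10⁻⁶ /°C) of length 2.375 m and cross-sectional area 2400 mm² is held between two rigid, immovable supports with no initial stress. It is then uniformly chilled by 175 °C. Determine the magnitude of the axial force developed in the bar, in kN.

P ≈ 476 kN (tensile)

Full restraint means ε = 0, so the stress is σ = EαΔT = 107×10³ × 10.6×10⁻⁶ × 175 = 198.5 MPa.
Axial force P = σA = 198.5 × 2400 = 476400 N = 476.4 kN, tensile.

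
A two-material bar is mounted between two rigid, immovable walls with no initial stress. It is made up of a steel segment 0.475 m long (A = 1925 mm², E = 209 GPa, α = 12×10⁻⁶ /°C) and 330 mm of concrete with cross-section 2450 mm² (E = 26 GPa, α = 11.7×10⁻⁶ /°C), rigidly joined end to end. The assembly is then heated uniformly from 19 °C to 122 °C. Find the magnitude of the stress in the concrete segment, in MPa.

σ ≈ 63.2 MPa (compressive)

If the supports were absent, the total length change would be Σ αᵢΔT Lᵢ = 12×10⁻⁶×103×475 + 11.7×10⁻⁶×103×330 = 0.9848 mm.
The rigid supports impose zero overall length change; the single axial force P common to all segments must satisfy P Σ Lᵢ/(AᵢEᵢ) = δ_free.
The series flexibility is Σ Lᵢ/(AᵢEᵢ) = 475/(1925×209×10³) + 330/(2450×26×10³) = 6.361×10⁻⁶ mm/N.
P = 0.9848 / 6.361×10⁻⁶ = 154800 N = 154.8 kN, compressive.
σ_{concrete} = P / A = 154800 / 2450 = 63.19 MPa.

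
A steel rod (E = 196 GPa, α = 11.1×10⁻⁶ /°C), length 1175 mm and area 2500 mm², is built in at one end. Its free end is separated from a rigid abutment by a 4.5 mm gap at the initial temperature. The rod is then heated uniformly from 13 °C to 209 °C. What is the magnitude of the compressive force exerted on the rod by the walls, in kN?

If the wall were absent the rod would grow by αΔT L = 11.1×10⁻⁶ × 196 × 1175 = 2.556 mm.
Since δ_free = 2.56 mm is less than the 4.5 mm gap, the rod never touches the wall. No axial force develops.

P ≈ 0 kN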